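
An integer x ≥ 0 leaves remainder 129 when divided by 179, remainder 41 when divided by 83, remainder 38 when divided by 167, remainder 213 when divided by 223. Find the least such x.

From x ≡ 129 (mod 179) write x = 129 + 179t. Substituting into x ≡ 41 (mod 83) gives 179t ≡ 78 (mod 83), and since 13⁻¹ ≡ 32 (mod 83), t ≡ 6. Hence x ≡ 129 + 179·6 = 1203 (mod 14857).
From x ≡ 1203 (mod 14857) write x = 1203 + 14857t. Substituting into x ≡ 38 (mod 167) gives 14857t ≡ 4 (mod 167), and since 161⁻¹ ≡ 139 (mod 167), t ≡ 55. Hence x ≡ 1203 + 14857·55 = 818338 (mod 2481119).
From x ≡ 818338 (mod 2481119) write x = 818338 + 2481119t. Substituting into x ≡ 213 (mod 223) gives 2481119t ≡ 62 (mod 223), and since 21⁻¹ ≡ 85 (mod 223), t ≡ 141. Hence x ≡ 818338 + 2481119·141 = 350656117 (mod 553289537).

350656117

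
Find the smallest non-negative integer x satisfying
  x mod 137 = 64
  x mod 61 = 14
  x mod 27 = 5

From x ≡ 64 (mod 137) write x = 64 + 137t. Substituting into x ≡ 14 (mod 61) gives 137t ≡ 11 (mod 61), and since 15⁻¹ ≡ 57 (mod 61), t ≡ 17. Hence x ≡ 64 + 137·17 = 2393 (mod 8357).
From x ≡ 2393 (mod 8357) write x = 2393 + 8357t. Substituting into x ≡ 5 (mod 27) gives 8357t ≡ 15 (mod 27), and since 14⁻¹ ≡ 2 (mod 27), t ≡ 3. Hence x ≡ 2393 + 8357·3 = 27464 (mod 225639).

27464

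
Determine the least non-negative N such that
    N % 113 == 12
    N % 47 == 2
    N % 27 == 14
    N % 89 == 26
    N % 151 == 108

Combine the congruences pairwise.
From N ≡ 12 (mod 113) write N = 12 + 113t. Substituting into N ≡ 2 (mod 47) gives 113t ≡ 37 (mod 47), and since 19⁻¹ ≡ 5 (mod 47), t ≡ 44. Hence N ≡ 12 + 113·44 = 4984 (mod 5311).
From N ≡ 4984 (mod 5311) write N = 4984 + 5311t. Substituting into N ≡ 14 (mod 27) gives 5311t ≡ 25 (mod 27), and since 19⁻¹ ≡ 10 (mod 27), t ≡ 7. Hence N ≡ 4984 + 5311·7 = 42161 (mod 143397).
From N ≡ 42161 (mod 143397) write N = 42161 + 143397t. Substituting into N ≡ 26 (mod 89) gives 143397t ≡ 51 (mod 89), and since 18⁻¹ ≡ 5 (mod 89), t ≡ 77. Hence N ≡ 42161 + 143397·77 = 11083730 (mod 12762333).
From N ≡ 11083730 (mod 12762333) write N = 11083730 + 12762333t. Substituting into N ≡ 108 (mod 151) gives 12762333t ≡ 80 (mod 151), and since 115⁻¹ ≡ 130 (mod 151), t ≡ 132. Hence N ≡ 11083730 + 12762333·132 = 1695711686 (mod 1927112283).

1695711686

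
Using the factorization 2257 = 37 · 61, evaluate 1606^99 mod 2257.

302

Mod 37: 1606 ≡ 15; by Fermat, exponent reduces to 99 mod 36 = 27; 15^27 ≡ 6 (mod 37).
Mod 61: 1606 ≡ 20; by Fermat, exponent reduces to 99 mod 60 = 39; 20^39 ≡ 58 (mod 61).
Combine by CRT: x ≡ 6 (mod 37), x ≡ 58 (mod 61) ⇒ x ≡ 302 (mod 2257).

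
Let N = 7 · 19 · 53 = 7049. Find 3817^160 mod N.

Mod 7: 3817 ≡ 2; by Fermat, exponent reduces to 160 mod 6 = 4; 2^4 ≡ 2 (mod 7).
Mod 19: 3817 ≡ 17; by Fermat, exponent reduces to 160 mod 18 = 16; 17^16 ≡ 5 (mod 19).
Mod 53: 3817 ≡ 1; by Fermat, exponent reduces to 160 mod 52 = 4; 1^4 ≡ 1 (mod 53).
Combine by CRT: x ≡ 2 (mod 7), x ≡ 5 (mod 19), x ≡ 1 (mod 53) ⇒ x ≡ 1962 (mod 7049).

1962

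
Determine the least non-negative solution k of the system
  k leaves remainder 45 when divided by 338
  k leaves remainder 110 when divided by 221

Combine the congruences pairwise.
gcd(338, 221) = 13 and 13 | (110 − 45), so the pair is consistent; merging gives k ≡ 3425 (mod 5746), where 5746 = lcm(338, 221).
The solution is unique modulo lcm(338, 221) = 5746.

3425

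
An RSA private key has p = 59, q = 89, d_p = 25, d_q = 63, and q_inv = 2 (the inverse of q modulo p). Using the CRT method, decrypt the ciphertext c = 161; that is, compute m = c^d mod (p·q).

2764

m₁ = c^(d_p) mod p: c ≡ 43 (mod 59), and 43^25 mod 59 = 50.
m₂ = c^(d_q) mod q: c ≡ 72 (mod 89), and 72^63 mod 89 = 5.
h = q_inv·(m₁ − m₂) mod p = 2·(50 − 5) mod 59 = 31.
m = m₂ + h·q = 5 + 31·89 = 2764.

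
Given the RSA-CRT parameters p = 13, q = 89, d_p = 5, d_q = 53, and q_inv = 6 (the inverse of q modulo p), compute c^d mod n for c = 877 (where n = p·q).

743

m₁ = c^(d_p) mod p: c ≡ 6 (mod 13), and 6^5 mod 13 = 2.
m₂ = c^(d_q) mod q: c ≡ 76 (mod 89), and 76^53 mod 89 = 31.
h = q_inv·(m₁ − m₂) mod p = 6·(2 − 31) mod 13 = 8.
m = m₂ + h·q = 31 + 8·89 = 743.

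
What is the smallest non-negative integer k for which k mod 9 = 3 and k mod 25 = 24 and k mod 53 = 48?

6249

Combine the congruences pairwise.
From k ≡ 3 (mod 9) write k = 3 + 9t. Substituting into k ≡ 24 (mod 25) gives 9t ≡ 21 (mod 25), and since 9⁻¹ ≡ 14 (mod 25), t ≡ 19. Hence k ≡ 3 + 9·19 = 174 (mod 225).
From k ≡ 174 (mod 225) write k = 174 + 225t. Substituting into k ≡ 48 (mod 53) gives 225t ≡ 33 (mod 53), and since 13⁻¹ ≡ 49 (mod 53), t ≡ 27. Hence k ≡ 174 + 225·27 = 6249 (mod 11925).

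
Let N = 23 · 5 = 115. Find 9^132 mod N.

Mod 23: 9 ≡ 9; since 22 | 132, by Fermat 9^132 ≡ 1 (mod 23).
Mod 5: 9 ≡ 4; since 4 | 132, by Fermat 4^132 ≡ 1 (mod 5).
Combine by CRT: x ≡ 1 (mod 23), x ≡ 1 (mod 5) ⇒ x ≡ 1 (mod 115).

1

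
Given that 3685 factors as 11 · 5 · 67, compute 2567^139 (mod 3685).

Mod 11: 2567 ≡ 4; by Fermat, exponent reduces to 139 mod 10 = 9; 4^9 ≡ 3 (mod 11).
Mod 5: 2567 ≡ 2; by Fermat, exponent reduces to 139 mod 4 = 3; 2^3 ≡ 3 (mod 5).
Mod 67: 2567 ≡ 21; by Fermat, exponent reduces to 139 mod 66 = 7; 21^7 ≡ 35 (mod 67).
Combine by CRT: x ≡ 3 (mod 11), x ≡ 3 (mod 5), x ≡ 35 (mod 67) ⇒ x ≡ 2313 (mod 3685).

2313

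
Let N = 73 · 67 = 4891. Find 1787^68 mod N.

4236

Mod 73: 1787 ≡ 35; 35^68 ≡ 2 (mod 73).
Mod 67: 1787 ≡ 45; by Fermat, exponent reduces to 68 mod 66 = 2; 45^2 ≡ 15 (mod 67).
Combine by CRT: x ≡ 2 (mod 73), x ≡ 15 (mod 67) ⇒ x ≡ 4236 (mod 4891).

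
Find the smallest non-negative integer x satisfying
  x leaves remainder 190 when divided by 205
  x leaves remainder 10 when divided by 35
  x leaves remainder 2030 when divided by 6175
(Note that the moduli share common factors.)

gcd(205, 35) = 5 and 5 | (10 − 190), so the pair is consistent; merging gives x ≡ 395 (mod 1435), where 1435 = lcm(205, 35).
gcd(1435, 6175) = 5 and 5 | (2030 − 395), so the pair is consistent; merging gives x ≡ 712155 (mod 1772225), where 1772225 = lcm(1435, 6175).
The solution is unique modulo lcm(205, 35, 6175) = 1772225.

712155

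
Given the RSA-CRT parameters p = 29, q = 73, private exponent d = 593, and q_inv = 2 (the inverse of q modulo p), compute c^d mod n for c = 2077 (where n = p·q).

d_p = d mod (p−1) = 593 mod 28 = 5; d_q = d mod (q−1) = 17.
m₁ = c^(d_p) mod p: c ≡ 18 (mod 29), and 18^5 mod 29 = 15.
m₂ = c^(d_q) mod q: c ≡ 33 (mod 73), and 33^17 mod 73 = 34.
h = q_inv·(m₁ − m₂) mod p = 2·(15 − 34) mod 29 = 20.
m = m₂ + h·q = 34 + 20·73 = 1494.

1494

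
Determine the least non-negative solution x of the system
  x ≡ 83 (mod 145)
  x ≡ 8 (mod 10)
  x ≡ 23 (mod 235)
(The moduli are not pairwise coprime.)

11538

gcd(145, 10) = 5 and 5 | (8 − 83), so the pair is consistent; merging gives x ≡ 228 (mod 290), where 290 = lcm(145, 10).
gcd(290, 235) = 5 and 5 | (23 − 228), so the pair is consistent; merging gives x ≡ 11538 (mod 13630), where 13630 = lcm(290, 235).
The solution is unique modulo lcm(145, 10, 235) = 13630.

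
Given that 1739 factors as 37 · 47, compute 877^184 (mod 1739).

Mod 37: 877 ≡ 26; by Fermat, exponent reduces to 184 mod 36 = 4; 26^4 ≡ 26 (mod 37).
Mod 47: 877 ≡ 31; since 46 | 184, by Fermat 31^184 ≡ 1 (mod 47).
Combine by CRT: x ≡ 26 (mod 37), x ≡ 1 (mod 47) ⇒ x ≡ 988 (mod 1739).

988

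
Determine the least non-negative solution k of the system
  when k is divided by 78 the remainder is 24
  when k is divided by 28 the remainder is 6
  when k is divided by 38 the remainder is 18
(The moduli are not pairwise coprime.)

5718

gcd(78, 28) = 2 and 2 | (6 − 24), so the pair is consistent; merging gives k ≡ 258 (mod 1092), where 1092 = lcm(78, 28).
gcd(1092, 38) = 2 and 2 | (18 − 258), so the pair is consistent; merging gives k ≡ 5718 (mod 20748), where 20748 = lcm(1092, 38).
The solution is unique modulo lcm(78, 28, 38) = 20748.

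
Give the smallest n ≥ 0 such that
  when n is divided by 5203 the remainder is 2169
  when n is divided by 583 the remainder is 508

267522

gcd(5203, 583) = 11 and 11 | (508 − 2169), so the pair is consistent; merging gives n ≡ 267522 (mod 275759), where 275759 = lcm(5203, 583).
The solution is unique modulo lcm(5203, 583) = 275759.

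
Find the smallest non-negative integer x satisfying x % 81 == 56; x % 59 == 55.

From x ≡ 56 (mod 81) write x = 56 + 81t. Substituting into x ≡ 55 (mod 59) gives 81t ≡ 58 (mod 59), and since 22⁻¹ ≡ 51 (mod 59), t ≡ 8. Hence x ≡ 56 + 81·8 = 704 (mod 4779).

704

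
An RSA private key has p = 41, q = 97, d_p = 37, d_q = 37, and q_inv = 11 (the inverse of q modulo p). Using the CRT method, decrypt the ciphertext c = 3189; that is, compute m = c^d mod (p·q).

3271

m₁ = c^(d_p) mod p: c ≡ 32 (mod 41), and 32^37 mod 41 = 32.
m₂ = c^(d_q) mod q: c ≡ 85 (mod 97), and 85^37 mod 97 = 70.
h = q_inv·(m₁ − m₂) mod p = 11·(32 − 70) mod 41 = 33.
m = m₂ + h·q = 70 + 33·97 = 3271.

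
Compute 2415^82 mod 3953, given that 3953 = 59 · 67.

2169

Mod 59: 2415 ≡ 55; by Fermat, exponent reduces to 82 mod 58 = 24; 55^24 ≡ 45 (mod 59).
Mod 67: 2415 ≡ 3; by Fermat, exponent reduces to 82 mod 66 = 16; 3^16 ≡ 25 (mod 67).
Combine by CRT: x ≡ 45 (mod 59), x ≡ 25 (mod 67) ⇒ x ≡ 2169 (mod 3953).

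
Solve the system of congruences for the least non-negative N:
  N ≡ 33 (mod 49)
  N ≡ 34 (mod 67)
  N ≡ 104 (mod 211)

267230

The moduli are pairwise coprime; M = 49·67·211 = 692713.
M/49 = 14137; 14137 ≡ 25 (mod 49); 25·2 ≡ 1, so inverse 2.
M/67 = 10339; 10339 ≡ 21 (mod 67); 21·16 ≡ 1, so inverse 16.
M/211 = 3283; 3283 ≡ 118 (mod 211); 118·152 ≡ 1, so inverse 152.
N ≡ 33·14137·2 + 34·10339·16 + 104·3283·152 = 58455122.
58455122 mod 692713 = 267230.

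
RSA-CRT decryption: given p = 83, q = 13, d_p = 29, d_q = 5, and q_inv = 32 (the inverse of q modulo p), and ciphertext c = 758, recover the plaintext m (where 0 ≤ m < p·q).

1037

m₁ = c^(d_p) mod p: c ≡ 11 (mod 83), and 11^29 mod 83 = 41.
m₂ = c^(d_q) mod q: c ≡ 4 (mod 13), and 4^5 mod 13 = 10.
h = q_inv·(m₁ − m₂) mod p = 32·(41 − 10) mod 83 = 79.
m = m₂ + h·q = 10 + 79·13 = 1037.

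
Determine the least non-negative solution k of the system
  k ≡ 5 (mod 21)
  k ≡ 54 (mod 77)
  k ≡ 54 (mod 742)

Combine the congruences pairwise.
gcd(21, 77) = 7 and 7 | (54 − 5), so the pair is consistent; merging gives k ≡ 131 (mod 231), where 231 = lcm(21, 77).
gcd(231, 742) = 7 and 7 | (54 − 131), so the pair is consistent; merging gives k ≡ 8216 (mod 24486), where 24486 = lcm(231, 742).
The solution is unique modulo lcm(21, 77, 742) = 24486.

8216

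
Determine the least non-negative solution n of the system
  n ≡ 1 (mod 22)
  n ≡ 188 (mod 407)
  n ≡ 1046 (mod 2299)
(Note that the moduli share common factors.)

99903

gcd(22, 407) = 11 and 11 | (188 − 1), so the pair is consistent; merging gives n ≡ 595 (mod 814), where 814 = lcm(22, 407).
gcd(814, 2299) = 11 and 11 | (1046 − 595), so the pair is consistent; merging gives n ≡ 99903 (mod 170126), where 170126 = lcm(814, 2299).
The solution is unique modulo lcm(22, 407, 2299) = 170126.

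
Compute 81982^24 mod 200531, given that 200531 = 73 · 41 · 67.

Mod 73: 81982 ≡ 3; 3^24 ≡ 1 (mod 73).
Mod 41: 81982 ≡ 23; 23^24 ≡ 16 (mod 41).
Mod 67: 81982 ≡ 41; 41^24 ≡ 40 (mod 67).
Combine by CRT: x ≡ 1 (mod 73), x ≡ 16 (mod 41), x ≡ 40 (mod 67) ⇒ x ≡ 105632 (mod 200531).

105632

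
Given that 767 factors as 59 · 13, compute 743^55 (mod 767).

Mod 59: 743 ≡ 35; 35^55 ≡ 36 (mod 59).
Mod 13: 743 ≡ 2; by Fermat, exponent reduces to 55 mod 12 = 7; 2^7 ≡ 11 (mod 13).
Combine by CRT: x ≡ 36 (mod 59), x ≡ 11 (mod 13) ⇒ x ≡ 154 (mod 767).

154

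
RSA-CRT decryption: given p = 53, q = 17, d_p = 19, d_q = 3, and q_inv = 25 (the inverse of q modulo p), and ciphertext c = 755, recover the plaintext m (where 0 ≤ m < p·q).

m₁ = c^(d_p) mod p: c ≡ 13 (mod 53), and 13^19 mod 53 = 46.
m₂ = c^(d_q) mod q: c ≡ 7 (mod 17), and 7^3 mod 17 = 3.
h = q_inv·(m₁ − m₂) mod p = 25·(46 − 3) mod 53 = 15.
m = m₂ + h·q = 3 + 15·17 = 258.

258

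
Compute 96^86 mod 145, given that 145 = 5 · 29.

Mod 5: 96 ≡ 1; by Fermat, exponent reduces to 86 mod 4 = 2; 1^2 ≡ 1 (mod 5).
Mod 29: 96 ≡ 9; by Fermat, exponent reduces to 86 mod 28 = 2; 9^2 ≡ 23 (mod 29).
Combine by CRT: x ≡ 1 (mod 5), x ≡ 23 (mod 29) ⇒ x ≡ 81 (mod 145).

81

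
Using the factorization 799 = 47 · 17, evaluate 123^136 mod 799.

545

Mod 47: 123 ≡ 29; by Fermat, exponent reduces to 136 mod 46 = 44; 29^44 ≡ 28 (mod 47).
Mod 17: 123 ≡ 4; by Fermat, exponent reduces to 136 mod 16 = 8; 4^8 ≡ 1 (mod 17).
Combine by CRT: x ≡ 28 (mod 47), x ≡ 1 (mod 17) ⇒ x ≡ 545 (mod 799).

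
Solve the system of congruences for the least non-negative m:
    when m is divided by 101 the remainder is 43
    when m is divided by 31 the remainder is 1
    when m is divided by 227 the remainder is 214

293044

The moduli are pairwise coprime; N = 101·31·227 = 710737.
N/101 = 7037; 7037 ≡ 68 (mod 101); 68·52 ≡ 1, so inverse 52.
N/31 = 22927; 22927 ≡ 18 (mod 31); 18·19 ≡ 1, so inverse 19.
N/227 = 3131; 3131 ≡ 180 (mod 227); 180·198 ≡ 1, so inverse 198.
m ≡ 43·7037·52 + 1·22927·19 + 214·3131·198 = 148837077.
148837077 mod 710737 = 293044.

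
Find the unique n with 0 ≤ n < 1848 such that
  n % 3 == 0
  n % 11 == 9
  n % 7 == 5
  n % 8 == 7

999

The moduli are pairwise coprime; M = 3·11·7·8 = 1848.
M/3 = 616; 616 ≡ 1 (mod 3), inverse 1.
M/11 = 168; 168 ≡ 3 (mod 11); 3·4 ≡ 1, so inverse 4.
M/7 = 264; 264 ≡ 5 (mod 7); 5·3 ≡ 1, so inverse 3.
M/8 = 231; 231 ≡ 7 (mod 8); 7·7 ≡ 1, so inverse 7.
n ≡ 0·616·1 + 9·168·4 + 5·264·3 + 7·231·7 = 21327.
21327 mod 1848 = 999.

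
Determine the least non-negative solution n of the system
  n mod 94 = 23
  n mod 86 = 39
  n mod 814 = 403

1382575

gcd(94, 86) = 2 and 2 | (39 − 23), so the pair is consistent; merging gives n ≡ 211 (mod 4042), where 4042 = lcm(94, 86).
gcd(4042, 814) = 2 and 2 | (403 − 211), so the pair is consistent; merging gives n ≡ 1382575 (mod 1645094), where 1645094 = lcm(4042, 814).
The solution is unique modulo lcm(94, 86, 814) = 1645094.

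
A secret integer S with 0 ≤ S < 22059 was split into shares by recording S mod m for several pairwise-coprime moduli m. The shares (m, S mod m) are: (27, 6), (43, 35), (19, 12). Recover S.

The moduli are pairwise coprime; N = 27·43·19 = 22059.
N/27 = 817; 817 ≡ 7 (mod 27); 7·4 ≡ 1, so inverse 4.
N/43 = 513; 513 ≡ 40 (mod 43); 40·14 ≡ 1, so inverse 14.
N/19 = 1161; 1161 ≡ 2 (mod 19); 2·10 ≡ 1, so inverse 10.
S ≡ 6·817·4 + 35·513·14 + 12·1161·10 = 410298.
410298 mod 22059 = 13236.

13236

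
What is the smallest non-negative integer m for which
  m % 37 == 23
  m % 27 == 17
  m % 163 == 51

73727

The moduli are pairwise coprime; N = 37·27·163 = 162837.
N/37 = 4401; 4401 ≡ 35 (mod 37); 35·18 ≡ 1, so inverse 18.
N/27 = 6031; 6031 ≡ 10 (mod 27); 10·19 ≡ 1, so inverse 19.
N/163 = 999; 999 ≡ 21 (mod 163); 21·132 ≡ 1, so inverse 132.
m ≡ 23·4401·18 + 17·6031·19 + 51·999·132 = 10495295.
10495295 mod 162837 = 73727.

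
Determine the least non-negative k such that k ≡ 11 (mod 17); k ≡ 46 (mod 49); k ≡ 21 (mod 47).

21312

From k ≡ 11 (mod 17) write k = 11 + 17t. Substituting into k ≡ 46 (mod 49) gives 17t ≡ 35 (mod 49), and since 17⁻¹ ≡ 26 (mod 49), t ≡ 28. Hence k ≡ 11 + 17·28 = 487 (mod 833).
From k ≡ 487 (mod 833) write k = 487 + 833t. Substituting into k ≡ 21 (mod 47) gives 833t ≡ 4 (mod 47), and since 34⁻¹ ≡ 18 (mod 47), t ≡ 25. Hence k ≡ 487 + 833·25 = 21312 (mod 39151).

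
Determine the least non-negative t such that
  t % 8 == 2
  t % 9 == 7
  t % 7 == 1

106

The moduli are pairwise coprime; N = 8·9·7 = 504.
N/8 = 63; 63 ≡ 7 (mod 8); 7·7 ≡ 1, so inverse 7.
N/9 = 56; 56 ≡ 2 (mod 9); 2·5 ≡ 1, so inverse 5.
N/7 = 72; 72 ≡ 2 (mod 7); 2·4 ≡ 1, so inverse 4.
t ≡ 2·63·7 + 7·56·5 + 1·72·4 = 3130.
3130 mod 504 = 106.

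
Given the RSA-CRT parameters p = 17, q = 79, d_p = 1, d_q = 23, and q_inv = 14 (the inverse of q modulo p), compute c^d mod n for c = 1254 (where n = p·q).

1305

m₁ = c^(d_p) mod p: c ≡ 13 (mod 17), and 13^1 mod 17 = 13.
m₂ = c^(d_q) mod q: c ≡ 69 (mod 79), and 69^23 mod 79 = 41.
h = q_inv·(m₁ − m₂) mod p = 14·(13 − 41) mod 17 = 16.
m = m₂ + h·q = 41 + 16·79 = 1305.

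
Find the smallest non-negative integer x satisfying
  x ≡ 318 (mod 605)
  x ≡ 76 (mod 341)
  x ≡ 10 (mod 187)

gcd(605, 341) = 11 and 11 | (76 − 318), so the pair is consistent; merging gives x ≡ 7578 (mod 18755), where 18755 = lcm(605, 341).
gcd(18755, 187) = 11 and 11 | (10 − 7578), so the pair is consistent; merging gives x ≡ 232638 (mod 318835), where 318835 = lcm(18755, 187).
The solution is unique modulo lcm(605, 341, 187) = 318835.

232638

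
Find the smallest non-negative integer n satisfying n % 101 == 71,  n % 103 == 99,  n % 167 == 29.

289941

The moduli are pairwise coprime; M = 101·103·167 = 1737301.
M/101 = 17201; 17201 ≡ 31 (mod 101); 31·88 ≡ 1, so inverse 88.
M/103 = 16867; 16867 ≡ 78 (mod 103); 78·70 ≡ 1, so inverse 70.
M/167 = 10403; 10403 ≡ 49 (mod 167); 49·75 ≡ 1, so inverse 75.
n ≡ 71·17201·88 + 99·16867·70 + 29·10403·75 = 246986683.
246986683 mod 1737301 = 289941.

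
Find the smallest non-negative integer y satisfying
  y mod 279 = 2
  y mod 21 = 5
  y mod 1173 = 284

gcd(279, 21) = 3 and 3 | (5 − 2), so the pair is consistent; merging gives y ≡ 1118 (mod 1953), where 1953 = lcm(279, 21).
gcd(1953, 1173) = 3 and 3 | (284 − 1118), so the pair is consistent; merging gives y ≡ 51896 (mod 763623), where 763623 = lcm(1953, 1173).
The solution is unique modulo lcm(279, 21, 1173) = 763623.

51896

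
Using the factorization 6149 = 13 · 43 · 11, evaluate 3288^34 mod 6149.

2432

Mod 13: 3288 ≡ 12; by Fermat, exponent reduces to 34 mod 12 = 10; 12^10 ≡ 1 (mod 13).
Mod 43: 3288 ≡ 20; 20^34 ≡ 24 (mod 43).
Mod 11: 3288 ≡ 10; by Fermat, exponent reduces to 34 mod 10 = 4; 10^4 ≡ 1 (mod 11).
Combine by CRT: x ≡ 1 (mod 13), x ≡ 24 (mod 43), x ≡ 1 (mod 11) ⇒ x ≡ 2432 (mod 6149).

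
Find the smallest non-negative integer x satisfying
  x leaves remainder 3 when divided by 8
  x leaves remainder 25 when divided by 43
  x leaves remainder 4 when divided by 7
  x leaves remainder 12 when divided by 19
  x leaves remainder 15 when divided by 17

The moduli are pairwise coprime; N = 8·43·7·19·17 = 777784.
N/8 = 97223; 97223 ≡ 7 (mod 8); 7·7 ≡ 1, so inverse 7.
N/43 = 18088; 18088 ≡ 28 (mod 43); 28·20 ≡ 1, so inverse 20.
N/7 = 111112; 111112 ≡ 1 (mod 7), inverse 1.
N/19 = 40936; 40936 ≡ 10 (mod 19); 10·2 ≡ 1, so inverse 2.
N/17 = 45752; 45752 ≡ 5 (mod 17); 5·7 ≡ 1, so inverse 7.
x ≡ 3·97223·7 + 25·18088·20 + 4·111112·1 + 12·40936·2 + 15·45752·7 = 17316555.
17316555 mod 777784 = 205307.

205307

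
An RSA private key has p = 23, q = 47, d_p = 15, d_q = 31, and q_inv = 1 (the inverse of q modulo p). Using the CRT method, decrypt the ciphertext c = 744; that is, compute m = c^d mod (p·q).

m₁ = c^(d_p) mod p: c ≡ 8 (mod 23), and 8^15 mod 23 = 2.
m₂ = c^(d_q) mod q: c ≡ 39 (mod 47), and 39^31 mod 47 = 45.
h = q_inv·(m₁ − m₂) mod p = 1·(2 − 45) mod 23 = 3.
m = m₂ + h·q = 45 + 3·47 = 186.

186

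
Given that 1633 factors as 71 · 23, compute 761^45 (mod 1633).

94

Mod 71: 761 ≡ 51; 51^45 ≡ 23 (mod 71).
Mod 23: 761 ≡ 2; by Fermat, exponent reduces to 45 mod 22 = 1; 2^1 ≡ 2 (mod 23).
Combine by CRT: x ≡ 23 (mod 71), x ≡ 2 (mod 23) ⇒ x ≡ 94 (mod 1633).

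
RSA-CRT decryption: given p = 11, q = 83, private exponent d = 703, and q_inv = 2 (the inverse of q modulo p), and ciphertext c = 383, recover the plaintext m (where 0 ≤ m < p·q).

289

d_p = d mod (p−1) = 703 mod 10 = 3; d_q = d mod (q−1) = 47.
m₁ = c^(d_p) mod p: c ≡ 9 (mod 11), and 9^3 mod 11 = 3.
m₂ = c^(d_q) mod q: c ≡ 51 (mod 83), and 51^47 mod 83 = 40.
h = q_inv·(m₁ − m₂) mod p = 2·(3 − 40) mod 11 = 3.
m = m₂ + h·q = 40 + 3·83 = 289.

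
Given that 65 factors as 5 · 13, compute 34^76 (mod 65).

1

Mod 5: 34 ≡ 4; since 4 | 76, by Fermat 4^76 ≡ 1 (mod 5).
Mod 13: 34 ≡ 8; by Fermat, exponent reduces to 76 mod 12 = 4; 8^4 ≡ 1 (mod 13).
Combine by CRT: x ≡ 1 (mod 5), x ≡ 1 (mod 13) ⇒ x ≡ 1 (mod 65).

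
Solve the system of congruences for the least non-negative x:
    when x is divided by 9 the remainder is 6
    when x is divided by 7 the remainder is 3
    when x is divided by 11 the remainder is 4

The moduli are pairwise coprime; N = 9·7·11 = 693.
N/9 = 77; 77 ≡ 5 (mod 9); 5·2 ≡ 1, so inverse 2.
N/7 = 99; 99 ≡ 1 (mod 7), inverse 1.
N/11 = 63; 63 ≡ 8 (mod 11); 8·7 ≡ 1, so inverse 7.
x ≡ 6·77·2 + 3·99·1 + 4·63·7 = 2985.
2985 mod 693 = 213.

213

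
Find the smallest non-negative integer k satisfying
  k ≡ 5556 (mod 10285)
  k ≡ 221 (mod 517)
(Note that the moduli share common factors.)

Combine the congruences pairwise.
gcd(10285, 517) = 11 and 11 | (221 − 5556), so the pair is consistent; merging gives k ≡ 36411 (mod 483395), where 483395 = lcm(10285, 517).
The solution is unique modulo lcm(10285, 517) = 483395.

36411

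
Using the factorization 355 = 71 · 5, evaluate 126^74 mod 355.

Mod 71: 126 ≡ 55; by Fermat, exponent reduces to 74 mod 70 = 4; 55^4 ≡ 3 (mod 71).
Mod 5: 126 ≡ 1; by Fermat, exponent reduces to 74 mod 4 = 2; 1^2 ≡ 1 (mod 5).
Combine by CRT: x ≡ 3 (mod 71), x ≡ 1 (mod 5) ⇒ x ≡ 216 (mod 355).

216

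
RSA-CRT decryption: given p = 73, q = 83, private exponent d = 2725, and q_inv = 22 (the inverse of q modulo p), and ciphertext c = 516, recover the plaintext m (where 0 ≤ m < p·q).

325

d_p = d mod (p−1) = 2725 mod 72 = 61; d_q = d mod (q−1) = 19.
m₁ = c^(d_p) mod p: c ≡ 5 (mod 73), and 5^61 mod 73 = 33.
m₂ = c^(d_q) mod q: c ≡ 18 (mod 83), and 18^19 mod 83 = 76.
h = q_inv·(m₁ − m₂) mod p = 22·(33 − 76) mod 73 = 3.
m = m₂ + h·q = 76 + 3·83 = 325.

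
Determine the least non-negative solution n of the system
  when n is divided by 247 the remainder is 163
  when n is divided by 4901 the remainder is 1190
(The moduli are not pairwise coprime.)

Combine the congruences pairwise.
gcd(247, 4901) = 13 and 13 | (1190 − 163), so the pair is consistent; merging gives n ≡ 6091 (mod 93119), where 93119 = lcm(247, 4901).
The solution is unique modulo lcm(247, 4901) = 93119.

6091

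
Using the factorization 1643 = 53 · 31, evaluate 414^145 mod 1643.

801

Mod 53: 414 ≡ 43; by Fermat, exponent reduces to 145 mod 52 = 41; 43^41 ≡ 6 (mod 53).
Mod 31: 414 ≡ 11; by Fermat, exponent reduces to 145 mod 30 = 25; 11^25 ≡ 26 (mod 31).
Combine by CRT: x ≡ 6 (mod 53), x ≡ 26 (mod 31) ⇒ x ≡ 801 (mod 1643).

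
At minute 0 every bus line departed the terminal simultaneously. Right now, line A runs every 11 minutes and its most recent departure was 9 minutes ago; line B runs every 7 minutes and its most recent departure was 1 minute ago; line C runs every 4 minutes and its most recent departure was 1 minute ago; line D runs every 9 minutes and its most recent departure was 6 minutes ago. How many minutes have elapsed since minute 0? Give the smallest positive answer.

The moduli are pairwise coprime; N = 11·7·4·9 = 2772.
N/11 = 252; 252 ≡ 10 (mod 11); 10·10 ≡ 1, so inverse 10.
N/7 = 396; 396 ≡ 4 (mod 7); 4·2 ≡ 1, so inverse 2.
N/4 = 693; 693 ≡ 1 (mod 4), inverse 1.
N/9 = 308; 308 ≡ 2 (mod 9); 2·5 ≡ 1, so inverse 5.
t ≡ 9·252·10 + 1·396·2 + 1·693·1 + 6·308·5 = 33405.
33405 mod 2772 = 141.

141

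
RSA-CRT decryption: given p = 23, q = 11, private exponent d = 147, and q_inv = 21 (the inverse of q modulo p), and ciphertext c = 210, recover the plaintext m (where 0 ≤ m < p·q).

d_p = d mod (p−1) = 147 mod 22 = 15; d_q = d mod (q−1) = 7.
m₁ = c^(d_p) mod p: c ≡ 3 (mod 23), and 3^15 mod 23 = 12.
m₂ = c^(d_q) mod q: c ≡ 1 (mod 11), and 1^7 mod 11 = 1.
h = q_inv·(m₁ − m₂) mod p = 21·(12 − 1) mod 23 = 1.
m = m₂ + h·q = 1 + 1·11 = 12.

12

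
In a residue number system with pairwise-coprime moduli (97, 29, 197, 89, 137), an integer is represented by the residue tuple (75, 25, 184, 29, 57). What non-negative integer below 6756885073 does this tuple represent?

The moduli are pairwise coprime; N = 97·29·197·89·137 = 6756885073.
N/97 = 69658609; 69658609 ≡ 96 (mod 97); 96·96 ≡ 1, so inverse 96.
N/29 = 232996037; 232996037 ≡ 3 (mod 29); 3·10 ≡ 1, so inverse 10.
N/197 = 34298909; 34298909 ≡ 27 (mod 197); 27·73 ≡ 1, so inverse 73.
N/89 = 75920057; 75920057 ≡ 31 (mod 89); 31·23 ≡ 1, so inverse 23.
N/137 = 49320329; 49320329 ≡ 55 (mod 137); 55·5 ≡ 1, so inverse 5.
x ≡ 75·69658609·96 + 25·232996037·10 + 184·34298909·73 + 29·75920057·23 + 57·49320329·5 = 1085188911522.
1085188911522 mod 6756885073 = 4087299842.

4087299842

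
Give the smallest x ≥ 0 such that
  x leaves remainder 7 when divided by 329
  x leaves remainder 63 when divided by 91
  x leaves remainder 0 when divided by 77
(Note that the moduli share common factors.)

13167

Combine the congruences pairwise.
gcd(329, 91) = 7 and 7 | (63 − 7), so the pair is consistent; merging gives x ≡ 336 (mod 4277), where 4277 = lcm(329, 91).
gcd(4277, 77) = 7 and 7 | (0 − 336), so the pair is consistent; merging gives x ≡ 13167 (mod 47047), where 47047 = lcm(4277, 77).
The solution is unique modulo lcm(329, 91, 77) = 47047.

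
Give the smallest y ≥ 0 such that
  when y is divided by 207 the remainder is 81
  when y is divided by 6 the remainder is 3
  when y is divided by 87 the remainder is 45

gcd(207, 6) = 3 and 3 | (3 − 81), so the pair is consistent; merging gives y ≡ 81 (mod 414), where 414 = lcm(207, 6).
gcd(414, 87) = 3 and 3 | (45 − 81), so the pair is consistent; merging gives y ≡ 4221 (mod 12006), where 12006 = lcm(414, 87).
The solution is unique modulo lcm(207, 6, 87) = 12006.

4221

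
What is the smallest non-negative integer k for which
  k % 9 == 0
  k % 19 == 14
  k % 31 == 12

The moduli are pairwise coprime; N = 9·19·31 = 5301.
N/9 = 589; 589 ≡ 4 (mod 9); 4·7 ≡ 1, so inverse 7.
N/19 = 279; 279 ≡ 13 (mod 19); 13·3 ≡ 1, so inverse 3.
N/31 = 171; 171 ≡ 16 (mod 31); 16·2 ≡ 1, so inverse 2.
k ≡ 0·589·7 + 14·279·3 + 12·171·2 = 15822.
15822 mod 5301 = 5220.

5220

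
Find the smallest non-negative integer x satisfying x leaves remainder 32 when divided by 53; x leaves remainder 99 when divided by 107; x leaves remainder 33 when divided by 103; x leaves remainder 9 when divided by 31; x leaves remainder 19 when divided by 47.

Combine the congruences pairwise.
From x ≡ 32 (mod 53) write x = 32 + 53t. Substituting into x ≡ 99 (mod 107) gives 53t ≡ 67 (mod 107), and since 53⁻¹ ≡ 105 (mod 107), t ≡ 80. Hence x ≡ 32 + 53·80 = 4272 (mod 5671).
From x ≡ 4272 (mod 5671) write x = 4272 + 5671t. Substituting into x ≡ 33 (mod 103) gives 5671t ≡ 87 (mod 103), and since 6⁻¹ ≡ 86 (mod 103), t ≡ 66. Hence x ≡ 4272 + 5671·66 = 378558 (mod 584113).
From x ≡ 378558 (mod 584113) write x = 378558 + 584113t. Substituting into x ≡ 9 (mod 31) gives 584113t ≡ 23 (mod 31), and since 11⁻¹ ≡ 17 (mod 31), t ≡ 19. Hence x ≡ 378558 + 584113·19 = 11476705 (mod 18107503).
From x ≡ 11476705 (mod 18107503) write x = 11476705 + 18107503t. Substituting into x ≡ 19 (mod 47) gives 18107503t ≡ 9 (mod 47), and since 1⁻¹ ≡ 1 (mod 47), t ≡ 9. Hence x ≡ 11476705 + 18107503·9 = 174444232 (mod 851052641).

174444232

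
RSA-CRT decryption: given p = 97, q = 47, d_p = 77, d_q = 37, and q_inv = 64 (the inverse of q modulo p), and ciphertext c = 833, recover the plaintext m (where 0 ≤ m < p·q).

2884

m₁ = c^(d_p) mod p: c ≡ 57 (mod 97), and 57^77 mod 97 = 71.
m₂ = c^(d_q) mod q: c ≡ 34 (mod 47), and 34^37 mod 47 = 17.
h = q_inv·(m₁ − m₂) mod p = 64·(71 − 17) mod 97 = 61.
m = m₂ + h·q = 17 + 61·47 = 2884.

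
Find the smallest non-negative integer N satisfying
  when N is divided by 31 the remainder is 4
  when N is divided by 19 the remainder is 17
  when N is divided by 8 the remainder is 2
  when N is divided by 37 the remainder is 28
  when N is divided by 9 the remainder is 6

1052826

The moduli are pairwise coprime; M = 31·19·8·37·9 = 1569096.
M/31 = 50616; 50616 ≡ 24 (mod 31); 24·22 ≡ 1, so inverse 22.
M/19 = 82584; 82584 ≡ 10 (mod 19); 10·2 ≡ 1, so inverse 2.
M/8 = 196137; 196137 ≡ 1 (mod 8), inverse 1.
M/37 = 42408; 42408 ≡ 6 (mod 37); 6·31 ≡ 1, so inverse 31.
M/9 = 174344; 174344 ≡ 5 (mod 9); 5·2 ≡ 1, so inverse 2.
N ≡ 4·50616·22 + 17·82584·2 + 2·196137·1 + 28·42408·31 + 6·174344·2 = 46556610.
46556610 mod 1569096 = 1052826.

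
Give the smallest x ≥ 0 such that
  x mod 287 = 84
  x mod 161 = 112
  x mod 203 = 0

83027

gcd(287, 161) = 7 and 7 | (112 − 84), so the pair is consistent; merging gives x ≡ 3815 (mod 6601), where 6601 = lcm(287, 161).
gcd(6601, 203) = 7 and 7 | (0 − 3815), so the pair is consistent; merging gives x ≡ 83027 (mod 191429), where 191429 = lcm(6601, 203).
The solution is unique modulo lcm(287, 161, 203) = 191429.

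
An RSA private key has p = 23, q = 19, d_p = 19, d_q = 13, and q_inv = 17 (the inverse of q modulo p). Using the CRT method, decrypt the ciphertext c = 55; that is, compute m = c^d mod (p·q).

m₁ = c^(d_p) mod p: c ≡ 9 (mod 23), and 9^19 mod 23 = 13.
m₂ = c^(d_q) mod q: c ≡ 17 (mod 19), and 17^13 mod 19 = 16.
h = q_inv·(m₁ − m₂) mod p = 17·(13 − 16) mod 23 = 18.
m = m₂ + h·q = 16 + 18·19 = 358.

358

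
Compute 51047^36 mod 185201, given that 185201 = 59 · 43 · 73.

130377

Mod 59: 51047 ≡ 12; 12^36 ≡ 46 (mod 59).
Mod 43: 51047 ≡ 6; 6^36 ≡ 1 (mod 43).
Mod 73: 51047 ≡ 20; 20^36 ≡ 72 (mod 73).
Combine by CRT: x ≡ 46 (mod 59), x ≡ 1 (mod 43), x ≡ 72 (mod 73) ⇒ x ≡ 130377 (mod 185201).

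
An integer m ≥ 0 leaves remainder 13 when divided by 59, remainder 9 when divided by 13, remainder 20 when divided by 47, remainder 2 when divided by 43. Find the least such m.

43260

From m ≡ 13 (mod 59) write m = 13 + 59t. Substituting into m ≡ 9 (mod 13) gives 59t ≡ 9 (mod 13), and since 7⁻¹ ≡ 2 (mod 13), t ≡ 5. Hence m ≡ 13 + 59·5 = 308 (mod 767).
From m ≡ 308 (mod 767) write m = 308 + 767t. Substituting into m ≡ 20 (mod 47) gives 767t ≡ 41 (mod 47), and since 15⁻¹ ≡ 22 (mod 47), t ≡ 9. Hence m ≡ 308 + 767·9 = 7211 (mod 36049).
From m ≡ 7211 (mod 36049) write m = 7211 + 36049t. Substituting into m ≡ 2 (mod 43) gives 36049t ≡ 15 (mod 43), and since 15⁻¹ ≡ 23 (mod 43), t ≡ 1. Hence m ≡ 7211 + 36049·1 = 43260 (mod 1550107).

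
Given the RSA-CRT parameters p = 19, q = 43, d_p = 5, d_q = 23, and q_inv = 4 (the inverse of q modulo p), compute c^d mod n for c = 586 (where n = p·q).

m₁ = c^(d_p) mod p: c ≡ 16 (mod 19), and 16^5 mod 19 = 4.
m₂ = c^(d_q) mod q: c ≡ 27 (mod 43), and 27^23 mod 43 = 2.
h = q_inv·(m₁ − m₂) mod p = 4·(4 − 2) mod 19 = 8.
m = m₂ + h·q = 2 + 8·43 = 346.

346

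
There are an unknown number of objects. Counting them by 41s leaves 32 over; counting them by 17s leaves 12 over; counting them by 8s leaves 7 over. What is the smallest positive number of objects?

The moduli are pairwise coprime; M = 41·17·8 = 5576.
M/41 = 136; 136 ≡ 13 (mod 41); 13·19 ≡ 1, so inverse 19.
M/17 = 328; 328 ≡ 5 (mod 17); 5·7 ≡ 1, so inverse 7.
M/8 = 697; 697 ≡ 1 (mod 8), inverse 1.
N ≡ 32·136·19 + 12·328·7 + 7·697·1 = 115119.
115119 mod 5576 = 3599.

3599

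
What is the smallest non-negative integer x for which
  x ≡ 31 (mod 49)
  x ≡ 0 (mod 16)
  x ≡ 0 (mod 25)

4000

The moduli are pairwise coprime; N = 49·16·25 = 19600.
N/49 = 400; 400 ≡ 8 (mod 49); 8·43 ≡ 1, so inverse 43.
N/16 = 1225; 1225 ≡ 9 (mod 16); 9·9 ≡ 1, so inverse 9.
N/25 = 784; 784 ≡ 9 (mod 25); 9·14 ≡ 1, so inverse 14.
x ≡ 31·400·43 + 0·1225·9 + 0·784·14 = 533200.
533200 mod 19600 = 4000.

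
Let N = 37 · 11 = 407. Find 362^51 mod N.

Mod 37: 362 ≡ 29; by Fermat, exponent reduces to 51 mod 36 = 15; 29^15 ≡ 6 (mod 37).
Mod 11: 362 ≡ 10; by Fermat, exponent reduces to 51 mod 10 = 1; 10^1 ≡ 10 (mod 11).
Combine by CRT: x ≡ 6 (mod 37), x ≡ 10 (mod 11) ⇒ x ≡ 43 (mod 407).

43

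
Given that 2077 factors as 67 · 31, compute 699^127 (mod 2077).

632

Mod 67: 699 ≡ 29; by Fermat, exponent reduces to 127 mod 66 = 61; 29^61 ≡ 29 (mod 67).
Mod 31: 699 ≡ 17; by Fermat, exponent reduces to 127 mod 30 = 7; 17^7 ≡ 12 (mod 31).
Combine by CRT: x ≡ 29 (mod 67), x ≡ 12 (mod 31) ⇒ x ≡ 632 (mod 2077).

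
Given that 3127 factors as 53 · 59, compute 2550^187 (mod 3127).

Mod 53: 2550 ≡ 6; by Fermat, exponent reduces to 187 mod 52 = 31; 6^31 ≡ 38 (mod 53).
Mod 59: 2550 ≡ 13; by Fermat, exponent reduces to 187 mod 58 = 13; 13^13 ≡ 32 (mod 59).
Combine by CRT: x ≡ 38 (mod 53), x ≡ 32 (mod 59) ⇒ x ≡ 91 (mod 3127).

91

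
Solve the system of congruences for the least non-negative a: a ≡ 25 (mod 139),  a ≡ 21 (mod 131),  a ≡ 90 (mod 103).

The moduli are pairwise coprime; N = 139·131·103 = 1875527.
N/139 = 13493; 13493 ≡ 10 (mod 139); 10·14 ≡ 1, so inverse 14.
N/131 = 14317; 14317 ≡ 38 (mod 131); 38·100 ≡ 1, so inverse 100.
N/103 = 18209; 18209 ≡ 81 (mod 103); 81·14 ≡ 1, so inverse 14.
a ≡ 25·13493·14 + 21·14317·100 + 90·18209·14 = 57731590.
57731590 mod 1875527 = 1465780.

1465780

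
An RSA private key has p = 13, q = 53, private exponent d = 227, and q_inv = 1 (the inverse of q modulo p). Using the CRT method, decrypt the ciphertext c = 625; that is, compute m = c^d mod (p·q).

d_p = d mod (p−1) = 227 mod 12 = 11; d_q = d mod (q−1) = 19.
m₁ = c^(d_p) mod p: c ≡ 1 (mod 13), and 1^11 mod 13 = 1.
m₂ = c^(d_q) mod q: c ≡ 42 (mod 53), and 42^19 mod 53 = 36.
h = q_inv·(m₁ − m₂) mod p = 1·(1 − 36) mod 13 = 4.
m = m₂ + h·q = 36 + 4·53 = 248.

248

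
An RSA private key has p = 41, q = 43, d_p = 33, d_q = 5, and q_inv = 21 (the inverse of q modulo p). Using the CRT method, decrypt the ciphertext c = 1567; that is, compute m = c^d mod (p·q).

460

m₁ = c^(d_p) mod p: c ≡ 9 (mod 41), and 9^33 mod 41 = 9.
m₂ = c^(d_q) mod q: c ≡ 19 (mod 43), and 19^5 mod 43 = 30.
h = q_inv·(m₁ − m₂) mod p = 21·(9 − 30) mod 41 = 10.
m = m₂ + h·q = 30 + 10·43 = 460.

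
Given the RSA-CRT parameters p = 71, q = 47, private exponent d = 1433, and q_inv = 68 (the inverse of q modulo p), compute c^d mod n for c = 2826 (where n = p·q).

380

d_p = d mod (p−1) = 1433 mod 70 = 33; d_q = d mod (q−1) = 7.
m₁ = c^(d_p) mod p: c ≡ 57 (mod 71), and 57^33 mod 71 = 25.
m₂ = c^(d_q) mod q: c ≡ 6 (mod 47), and 6^7 mod 47 = 4.
h = q_inv·(m₁ − m₂) mod p = 68·(25 − 4) mod 71 = 8.
m = m₂ + h·q = 4 + 8·47 = 380.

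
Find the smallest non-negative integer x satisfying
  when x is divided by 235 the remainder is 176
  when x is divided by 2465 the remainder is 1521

53286

gcd(235, 2465) = 5 and 5 | (1521 − 176), so the pair is consistent; merging gives x ≡ 53286 (mod 115855), where 115855 = lcm(235, 2465).
The solution is unique modulo lcm(235, 2465) = 115855.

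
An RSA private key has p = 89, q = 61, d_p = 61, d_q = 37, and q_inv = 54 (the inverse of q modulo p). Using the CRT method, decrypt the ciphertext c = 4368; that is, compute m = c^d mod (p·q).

m₁ = c^(d_p) mod p: c ≡ 7 (mod 89), and 7^61 mod 89 = 66.
m₂ = c^(d_q) mod q: c ≡ 37 (mod 61), and 37^37 mod 61 = 8.
h = q_inv·(m₁ − m₂) mod p = 54·(66 − 8) mod 89 = 17.
m = m₂ + h·q = 8 + 17·61 = 1045.

1045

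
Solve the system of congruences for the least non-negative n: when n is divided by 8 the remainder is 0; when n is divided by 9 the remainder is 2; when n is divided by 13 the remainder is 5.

200

The moduli are pairwise coprime; M = 8·9·13 = 936.
M/8 = 117; 117 ≡ 5 (mod 8); 5·5 ≡ 1, so inverse 5.
M/9 = 104; 104 ≡ 5 (mod 9); 5·2 ≡ 1, so inverse 2.
M/13 = 72; 72 ≡ 7 (mod 13); 7·2 ≡ 1, so inverse 2.
n ≡ 0·117·5 + 2·104·2 + 5·72·2 = 1136.
1136 mod 936 = 200.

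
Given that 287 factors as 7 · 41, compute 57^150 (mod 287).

1

Mod 7: 57 ≡ 1; since 6 | 150, by Fermat 1^150 ≡ 1 (mod 7).
Mod 41: 57 ≡ 16; by Fermat, exponent reduces to 150 mod 40 = 30; 16^30 ≡ 1 (mod 41).
Combine by CRT: x ≡ 1 (mod 7), x ≡ 1 (mod 41) ⇒ x ≡ 1 (mod 287).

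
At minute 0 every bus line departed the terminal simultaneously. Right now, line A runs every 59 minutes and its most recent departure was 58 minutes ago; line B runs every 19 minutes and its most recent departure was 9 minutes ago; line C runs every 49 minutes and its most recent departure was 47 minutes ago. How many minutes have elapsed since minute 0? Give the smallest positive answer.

The moduli are pairwise coprime; N = 59·19·49 = 54929.
N/59 = 931; 931 ≡ 46 (mod 59); 46·9 ≡ 1, so inverse 9.
N/19 = 2891; 2891 ≡ 3 (mod 19); 3·13 ≡ 1, so inverse 13.
N/49 = 1121; 1121 ≡ 43 (mod 49); 43·8 ≡ 1, so inverse 8.
t ≡ 58·931·9 + 9·2891·13 + 47·1121·8 = 1245725.
1245725 mod 54929 = 37287.

37287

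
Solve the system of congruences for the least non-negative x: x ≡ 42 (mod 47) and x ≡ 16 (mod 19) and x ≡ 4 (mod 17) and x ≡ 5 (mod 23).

Combine the congruences pairwise.
From x ≡ 42 (mod 47) write x = 42 + 47t. Substituting into x ≡ 16 (mod 19) gives 47t ≡ 12 (mod 19), and since 9⁻¹ ≡ 17 (mod 19), t ≡ 14. Hence x ≡ 42 + 47·14 = 700 (mod 893).
From x ≡ 700 (mod 893) write x = 700 + 893t. Substituting into x ≡ 4 (mod 17) gives 893t ≡ 1 (mod 17), and since 9⁻¹ ≡ 2 (mod 17), t ≡ 2. Hence x ≡ 700 + 893·2 = 2486 (mod 15181).
From x ≡ 2486 (mod 15181) write x = 2486 + 15181t. Substituting into x ≡ 5 (mod 23) gives 15181t ≡ 3 (mod 23), and since 1⁻¹ ≡ 1 (mod 23), t ≡ 3. Hence x ≡ 2486 + 15181·3 = 48029 (mod 349163).

48029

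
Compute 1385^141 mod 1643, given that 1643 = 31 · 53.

835

Mod 31: 1385 ≡ 21; by Fermat, exponent reduces to 141 mod 30 = 21; 21^21 ≡ 29 (mod 31).
Mod 53: 1385 ≡ 7; by Fermat, exponent reduces to 141 mod 52 = 37; 7^37 ≡ 40 (mod 53).
Combine by CRT: x ≡ 29 (mod 31), x ≡ 40 (mod 53) ⇒ x ≡ 835 (mod 1643).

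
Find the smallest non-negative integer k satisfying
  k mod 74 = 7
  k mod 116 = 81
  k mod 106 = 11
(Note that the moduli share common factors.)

Combine the congruences pairwise.
gcd(74, 116) = 2 and 2 | (81 − 7), so the pair is consistent; merging gives k ≡ 81 (mod 4292), where 4292 = lcm(74, 116).
gcd(4292, 106) = 2 and 2 | (11 − 81), so the pair is consistent; merging gives k ≡ 73045 (mod 227476), where 227476 = lcm(4292, 106).
The solution is unique modulo lcm(74, 116, 106) = 227476.

73045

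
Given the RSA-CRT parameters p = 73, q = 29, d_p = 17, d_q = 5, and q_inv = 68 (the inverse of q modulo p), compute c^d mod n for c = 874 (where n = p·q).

m₁ = c^(d_p) mod p: c ≡ 71 (mod 73), and 71^17 mod 73 = 36.
m₂ = c^(d_q) mod q: c ≡ 4 (mod 29), and 4^5 mod 29 = 9.
h = q_inv·(m₁ − m₂) mod p = 68·(36 − 9) mod 73 = 11.
m = m₂ + h·q = 9 + 11·29 = 328.

328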